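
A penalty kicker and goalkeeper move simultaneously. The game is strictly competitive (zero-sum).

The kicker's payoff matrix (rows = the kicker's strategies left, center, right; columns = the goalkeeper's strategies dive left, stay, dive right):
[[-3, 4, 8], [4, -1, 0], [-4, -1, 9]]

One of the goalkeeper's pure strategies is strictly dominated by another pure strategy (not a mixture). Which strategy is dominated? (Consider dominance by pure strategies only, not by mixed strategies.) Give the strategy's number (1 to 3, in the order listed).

The goalkeeper prefers columns that give the kicker less. Compare dive right with stay: 4 < 8, -1 < 0, -1 < 9.
So stay strictly dominates dive right for the goalkeeper; dive right is strictly dominated.

3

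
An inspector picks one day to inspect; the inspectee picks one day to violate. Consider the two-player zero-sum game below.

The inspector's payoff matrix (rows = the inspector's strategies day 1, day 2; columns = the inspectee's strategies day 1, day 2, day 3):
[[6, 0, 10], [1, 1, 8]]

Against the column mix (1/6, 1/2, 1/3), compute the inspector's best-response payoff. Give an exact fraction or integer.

13/3

day 1: (6)·(1/6) + (0)·(1/2) + (10)·(1/3) = 13/3.
day 2: (1)·(1/6) + (1)·(1/2) + (8)·(1/3) = 10/3.
The best pure response is day 1 with expected payoff 13/3.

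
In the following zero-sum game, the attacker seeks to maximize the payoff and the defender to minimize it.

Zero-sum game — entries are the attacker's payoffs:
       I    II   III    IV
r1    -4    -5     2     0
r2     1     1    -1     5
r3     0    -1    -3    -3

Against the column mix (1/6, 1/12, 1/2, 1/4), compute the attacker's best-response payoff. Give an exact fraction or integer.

r1: (-4)·(1/6) + (-5)·(1/12) + (2)·(1/2) + (0)·(1/4) = -1/12.
r2: (1)·(1/6) + (1)·(1/12) + (-1)·(1/2) + (5)·(1/4) = 1.
r3: (0)·(1/6) + (-1)·(1/12) + (-3)·(1/2) + (-3)·(1/4) = -7/3.
The best pure response is r2 with expected payoff 1.

1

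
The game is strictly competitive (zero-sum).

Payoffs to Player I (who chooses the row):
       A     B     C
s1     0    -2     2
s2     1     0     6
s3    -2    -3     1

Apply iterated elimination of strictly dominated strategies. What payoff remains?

Column C is strictly dominated by A for Player II (0<2, 1<6, -2<1); eliminate C.
Column A is strictly dominated by B for Player II (-2<0, 0<1, -3<-2); eliminate A.
Row s1 is strictly dominated by row s2 (0>-2); eliminate s1.
Row s3 is strictly dominated by row s2 (0>-3); eliminate s3.
Only (s2, B) remains, with payoff 0.

0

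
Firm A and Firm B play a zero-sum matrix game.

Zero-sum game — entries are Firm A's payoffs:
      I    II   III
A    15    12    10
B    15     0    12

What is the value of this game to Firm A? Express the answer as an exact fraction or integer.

72/7

Column I is strictly dominated by III for Firm B (it gives Firm A more in every row).
The remaining 2×2 game on (A, B) × (II, III) has no saddle point. Let Firm A play A with probability p; indifference gives 12p = 10p + 12(1−p), so p = 6/7.
Similarly Firm B's optimal q on II is 1/7, and the value is 12·(1/7) + (10)·(6/7) = 72/7.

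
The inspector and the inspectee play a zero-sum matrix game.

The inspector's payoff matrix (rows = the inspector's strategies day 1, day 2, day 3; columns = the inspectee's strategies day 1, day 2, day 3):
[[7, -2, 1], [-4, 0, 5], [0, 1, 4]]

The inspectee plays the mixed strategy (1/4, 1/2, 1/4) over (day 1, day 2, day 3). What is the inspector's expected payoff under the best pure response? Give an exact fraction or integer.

3/2

day 1: (7)·(1/4) + (-2)·(1/2) + (1)·(1/4) = 1.
day 2: (-4)·(1/4) + (0)·(1/2) + (5)·(1/4) = 1/4.
day 3: (0)·(1/4) + (1)·(1/2) + (4)·(1/4) = 3/2.
The best pure response is day 3 with expected payoff 3/2.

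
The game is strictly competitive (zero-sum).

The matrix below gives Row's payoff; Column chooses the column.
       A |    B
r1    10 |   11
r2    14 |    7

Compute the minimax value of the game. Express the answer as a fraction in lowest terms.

Row minima are 10 and 7, so Row's maximin is 10; column maxima are 14 and 11, so Column's minimax is 11. These differ, so the equilibrium is in mixed strategies.
Let Row play r1 with probability p. Column is indifferent when 10p + 14(1−p) = 11p + 7(1−p), giving p = 7/8.
Let Column play A with probability q. Row is indifferent when 10q + 11(1−q) = 14q + 7(1−q), giving q = 1/2.
The value is 10·(1/2) + (11)·(1/2) = 21/2.

21/2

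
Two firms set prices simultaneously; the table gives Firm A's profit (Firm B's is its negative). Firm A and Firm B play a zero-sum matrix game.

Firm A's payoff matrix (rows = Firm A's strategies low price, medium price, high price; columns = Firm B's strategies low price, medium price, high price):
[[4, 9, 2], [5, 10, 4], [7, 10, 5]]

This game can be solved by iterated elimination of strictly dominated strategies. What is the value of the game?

5

Column medium price is strictly dominated by low price for Firm B (4<9, 5<10, 7<10); eliminate medium price.
Column low price is strictly dominated by high price for Firm B (2<4, 4<5, 5<7); eliminate low price.
Row medium price is strictly dominated by row high price (5>4); eliminate medium price.
Row low price is strictly dominated by row high price (5>2); eliminate low price.
Only (high price, high price) remains, with payoff 5.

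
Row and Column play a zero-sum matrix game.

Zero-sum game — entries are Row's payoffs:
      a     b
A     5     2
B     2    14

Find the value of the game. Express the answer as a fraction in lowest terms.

Row minima are 2 and 2, so Row's maximin is 2; column maxima are 5 and 14, so Column's minimax is 5. These differ, so the equilibrium is in mixed strategies.
Let Row play A with probability p. Column is indifferent when 5p + 2(1−p) = 2p + 14(1−p), giving p = 4/5.
Let Column play a with probability q. Row is indifferent when 5q + 2(1−q) = 2q + 14(1−q), giving q = 4/5.
The value is 5·(4/5) + (2)·(1/5) = 22/5.

22/5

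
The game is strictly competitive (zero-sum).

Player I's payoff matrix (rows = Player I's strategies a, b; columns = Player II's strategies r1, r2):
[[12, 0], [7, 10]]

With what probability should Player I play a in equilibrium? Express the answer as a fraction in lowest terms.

1/5

Row minima are 0 and 7, so Player I's maximin is 7; column maxima are 12 and 10, so Player II's minimax is 10. These differ, so the equilibrium is in mixed strategies.
Let Player I play a with probability p. Player II is indifferent when 12p + 7(1−p) = 10(1−p), giving p = 1/5.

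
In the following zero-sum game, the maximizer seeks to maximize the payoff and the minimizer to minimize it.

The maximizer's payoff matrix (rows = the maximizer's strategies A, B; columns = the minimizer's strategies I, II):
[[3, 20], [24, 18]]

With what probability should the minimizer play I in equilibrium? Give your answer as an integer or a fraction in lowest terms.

2/23

Row minima are 3 and 18, so the maximizer's maximin is 18; column maxima are 24 and 20, so the minimizer's minimax is 20. These differ, so the equilibrium is in mixed strategies.
Let the minimizer play I with probability q. The maximizer is indifferent when 3q + 20(1−q) = 24q + 18(1−q), giving q = 2/23.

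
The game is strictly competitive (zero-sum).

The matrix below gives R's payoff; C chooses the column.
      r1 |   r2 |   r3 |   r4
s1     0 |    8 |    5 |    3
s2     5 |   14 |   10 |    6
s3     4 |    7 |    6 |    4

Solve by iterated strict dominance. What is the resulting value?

Column r2 is strictly dominated by r1 for C (0<8, 5<14, 4<7); eliminate r2.
Column r3 is strictly dominated by r1 for C (0<5, 5<10, 4<6); eliminate r3.
Row s1 is strictly dominated by row s2 (5>0, 6>3); eliminate s1.
Row s3 is strictly dominated by row s2 (5>4, 6>4); eliminate s3.
Column r4 is strictly dominated by r1 for C (5<6); eliminate r4.
Only (s2, r1) remains, with payoff 5.

5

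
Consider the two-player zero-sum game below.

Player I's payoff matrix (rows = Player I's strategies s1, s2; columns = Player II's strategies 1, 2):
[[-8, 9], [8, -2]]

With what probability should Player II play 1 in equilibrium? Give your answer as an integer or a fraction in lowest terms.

11/27

Row minima are -8 and -2, so Player I's maximin is -2; column maxima are 8 and 9, so Player II's minimax is 8. These differ, so the equilibrium is in mixed strategies.
Let Player II play 1 with probability q. Player I is indifferent when −8q + 9(1−q) = 8q − 2(1−q), giving q = 11/27.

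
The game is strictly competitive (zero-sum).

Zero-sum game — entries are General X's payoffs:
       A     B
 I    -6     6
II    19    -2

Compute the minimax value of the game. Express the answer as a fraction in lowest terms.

Row minima are -6 and -2, so General X's maximin is -2; column maxima are 19 and 6, so General Y's minimax is 6. These differ, so the equilibrium is in mixed strategies.
Let General X play I with probability p. General Y is indifferent when −6p + 19(1−p) = 6p − 2(1−p), giving p = 7/11.
Let General Y play A with probability q. General X is indifferent when −6q + 6(1−q) = 19q − 2(1−q), giving q = 8/33.
The value is -6·(8/33) + (6)·(25/33) = 34/11.

34/11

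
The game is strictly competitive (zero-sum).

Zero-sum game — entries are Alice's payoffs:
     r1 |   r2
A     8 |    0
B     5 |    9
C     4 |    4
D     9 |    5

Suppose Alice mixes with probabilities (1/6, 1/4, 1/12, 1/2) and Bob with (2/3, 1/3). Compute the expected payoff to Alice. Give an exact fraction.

239/36

Against (2/3, 1/3), each row's expected payoff is A: 16/3; B: 19/3; C: 4; D: 23/3.
Taking the (1/6, 1/4, 1/12, 1/2)-weighted average: (1/6)·(16/3) + (1/4)·(19/3) + (1/12)·(4) + (1/2)·(23/3) = 239/36.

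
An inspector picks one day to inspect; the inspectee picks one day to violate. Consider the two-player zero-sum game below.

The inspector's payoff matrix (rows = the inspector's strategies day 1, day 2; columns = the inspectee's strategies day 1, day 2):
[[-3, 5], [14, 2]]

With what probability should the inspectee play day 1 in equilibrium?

3/20

Row minima are -3 and 2, so the inspector's maximin is 2; column maxima are 14 and 5, so the inspectee's minimax is 5. These differ, so the equilibrium is in mixed strategies.
Let the inspectee play day 1 with probability q. The inspector is indifferent when −3q + 5(1−q) = 14q + 2(1−q), giving q = 3/20.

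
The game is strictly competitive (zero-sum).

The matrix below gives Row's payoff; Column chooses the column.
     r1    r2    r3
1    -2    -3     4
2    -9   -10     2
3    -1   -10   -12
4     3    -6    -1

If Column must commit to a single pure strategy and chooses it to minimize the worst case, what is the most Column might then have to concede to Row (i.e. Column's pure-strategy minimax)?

The worst case (largest entry) in each column is r1: 3, r2: -3, r3: 4.
The best (smallest) of these is -3.

-3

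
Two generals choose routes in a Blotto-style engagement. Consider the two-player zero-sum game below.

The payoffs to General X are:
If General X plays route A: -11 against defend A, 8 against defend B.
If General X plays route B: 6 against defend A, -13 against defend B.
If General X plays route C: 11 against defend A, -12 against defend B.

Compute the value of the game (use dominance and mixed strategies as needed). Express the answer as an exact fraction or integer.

-22/21

Row route B is strictly dominated by row route C, so General X never plays it.
The remaining 2×2 game on (route A, route C) × (defend A, defend B) has no saddle point. Let General X play route A with probability p; indifference gives −11p + 11(1−p) = 8p − 12(1−p), so p = 23/42.
Similarly General Y's optimal q on defend A is 10/21, and the value is -11·(10/21) + (8)·(11/21) = -22/21.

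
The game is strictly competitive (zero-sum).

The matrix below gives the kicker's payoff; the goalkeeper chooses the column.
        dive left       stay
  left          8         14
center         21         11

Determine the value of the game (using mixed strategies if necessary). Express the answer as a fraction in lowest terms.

103/8

Row minima are 8 and 11, so the kicker's maximin is 11; column maxima are 21 and 14, so the goalkeeper's minimax is 14. These differ, so the equilibrium is in mixed strategies.
Let the kicker play left with probability p. The goalkeeper is indifferent when 8p + 21(1−p) = 14p + 11(1−p), giving p = 5/8.
Let the goalkeeper play dive left with probability q. The kicker is indifferent when 8q + 14(1−q) = 21q + 11(1−q), giving q = 3/16.
The value is 8·(3/16) + (14)·(13/16) = 103/8.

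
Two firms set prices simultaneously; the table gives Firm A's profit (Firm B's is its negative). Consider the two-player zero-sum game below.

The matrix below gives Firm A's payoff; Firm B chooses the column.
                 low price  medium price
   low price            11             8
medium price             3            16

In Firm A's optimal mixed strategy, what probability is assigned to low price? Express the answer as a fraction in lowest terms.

Row minima are 8 and 3, so Firm A's maximin is 8; column maxima are 11 and 16, so Firm B's minimax is 11. These differ, so the equilibrium is in mixed strategies.
Let Firm A play low price with probability p. Firm B is indifferent when 11p + 3(1−p) = 8p + 16(1−p), giving p = 13/16.

13/16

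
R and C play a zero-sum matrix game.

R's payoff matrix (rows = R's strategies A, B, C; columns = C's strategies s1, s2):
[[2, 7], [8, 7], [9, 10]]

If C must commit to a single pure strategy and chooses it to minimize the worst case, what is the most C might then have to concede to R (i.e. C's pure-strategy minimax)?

9

The worst case (largest entry) in each column is s1: 9, s2: 10.
The best (smallest) of these is 9.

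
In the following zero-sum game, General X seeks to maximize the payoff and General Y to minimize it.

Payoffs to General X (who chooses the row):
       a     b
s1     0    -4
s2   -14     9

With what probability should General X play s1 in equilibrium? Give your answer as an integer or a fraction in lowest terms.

23/27

Row minima are -4 and -14, so General X's maximin is -4; column maxima are 0 and 9, so General Y's minimax is 0. These differ, so the equilibrium is in mixed strategies.
Let General X play s1 with probability p. General Y is indifferent when −14(1−p) = −4p + 9(1−p), giving p = 23/27.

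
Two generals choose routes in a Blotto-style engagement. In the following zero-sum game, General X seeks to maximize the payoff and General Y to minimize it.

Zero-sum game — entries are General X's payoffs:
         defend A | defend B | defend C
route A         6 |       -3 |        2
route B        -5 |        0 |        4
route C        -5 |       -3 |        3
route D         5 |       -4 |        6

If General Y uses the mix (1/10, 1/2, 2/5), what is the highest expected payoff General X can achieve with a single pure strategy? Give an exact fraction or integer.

11/10

route A: (6)·(1/10) + (-3)·(1/2) + (2)·(2/5) = -1/10.
route B: (-5)·(1/10) + (0)·(1/2) + (4)·(2/5) = 11/10.
route C: (-5)·(1/10) + (-3)·(1/2) + (3)·(2/5) = -4/5.
route D: (5)·(1/10) + (-4)·(1/2) + (6)·(2/5) = 9/10.
The best pure response is route B with expected payoff 11/10.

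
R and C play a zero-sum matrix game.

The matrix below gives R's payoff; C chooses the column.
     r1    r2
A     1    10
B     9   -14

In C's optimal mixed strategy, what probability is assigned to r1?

Row minima are 1 and -14, so R's maximin is 1; column maxima are 9 and 10, so C's minimax is 9. These differ, so the equilibrium is in mixed strategies.
Let C play r1 with probability q. R is indifferent when q + 10(1−q) = 9q − 14(1−q), giving q = 3/4.

3/4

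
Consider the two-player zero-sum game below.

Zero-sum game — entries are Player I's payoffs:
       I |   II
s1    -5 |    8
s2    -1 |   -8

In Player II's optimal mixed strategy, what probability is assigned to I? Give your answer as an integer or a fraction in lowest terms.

Row minima are -5 and -8, so Player I's maximin is -5; column maxima are -1 and 8, so Player II's minimax is -1. These differ, so the equilibrium is in mixed strategies.
Let Player II play I with probability q. Player I is indifferent when −5q + 8(1−q) = −q − 8(1−q), giving q = 4/5.

4/5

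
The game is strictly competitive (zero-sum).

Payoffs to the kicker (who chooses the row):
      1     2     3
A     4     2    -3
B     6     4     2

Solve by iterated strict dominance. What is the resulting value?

Column 2 is strictly dominated by 3 for the goalkeeper (-3<2, 2<4); eliminate 2.
Row A is strictly dominated by row B (6>4, 2>-3); eliminate A.
Column 1 is strictly dominated by 3 for the goalkeeper (2<6); eliminate 1.
Only (B, 3) remains, with payoff 2.

2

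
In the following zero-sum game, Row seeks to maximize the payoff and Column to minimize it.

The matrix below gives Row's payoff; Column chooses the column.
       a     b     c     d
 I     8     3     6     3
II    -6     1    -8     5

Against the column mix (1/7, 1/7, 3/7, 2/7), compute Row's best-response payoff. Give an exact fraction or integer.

I: (8)·(1/7) + (3)·(1/7) + (6)·(3/7) + (3)·(2/7) = 5.
II: (-6)·(1/7) + (1)·(1/7) + (-8)·(3/7) + (5)·(2/7) = -19/7.
The best pure response is I with expected payoff 5.

5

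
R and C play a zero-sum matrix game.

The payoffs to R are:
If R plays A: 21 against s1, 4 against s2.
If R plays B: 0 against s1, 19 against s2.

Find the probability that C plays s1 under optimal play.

Row minima are 4 and 0, so R's maximin is 4; column maxima are 21 and 19, so C's minimax is 19. These differ, so the equilibrium is in mixed strategies.
Let C play s1 with probability q. R is indifferent when 21q + 4(1−q) = 19(1−q), giving q = 5/12.

5/12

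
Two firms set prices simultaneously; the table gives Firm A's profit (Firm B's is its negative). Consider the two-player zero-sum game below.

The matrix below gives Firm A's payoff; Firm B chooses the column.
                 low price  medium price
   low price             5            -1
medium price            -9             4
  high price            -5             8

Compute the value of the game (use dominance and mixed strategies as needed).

Row medium price is strictly dominated by row high price, so Firm A never plays it.
The remaining 2×2 game on (low price, high price) × (low price, medium price) has no saddle point. Let Firm A play low price with probability p; indifference gives 5p − 5(1−p) = −p + 8(1−p), so p = 13/19.
Similarly Firm B's optimal q on low price is 9/19, and the value is 5·(9/19) + (-1)·(10/19) = 35/19.

35/19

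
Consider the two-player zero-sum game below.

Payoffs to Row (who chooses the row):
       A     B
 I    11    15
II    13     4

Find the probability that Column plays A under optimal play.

11/13

Row minima are 11 and 4, so Row's maximin is 11; column maxima are 13 and 15, so Column's minimax is 13. These differ, so the equilibrium is in mixed strategies.
Let Column play A with probability q. Row is indifferent when 11q + 15(1−q) = 13q + 4(1−q), giving q = 11/13.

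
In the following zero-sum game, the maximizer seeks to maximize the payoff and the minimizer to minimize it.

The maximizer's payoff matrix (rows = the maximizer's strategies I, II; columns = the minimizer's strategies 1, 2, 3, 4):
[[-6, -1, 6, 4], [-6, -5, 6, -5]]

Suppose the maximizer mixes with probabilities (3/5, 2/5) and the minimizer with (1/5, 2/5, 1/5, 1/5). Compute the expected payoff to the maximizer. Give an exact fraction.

Against (1/5, 2/5, 1/5, 1/5), each row's expected payoff is I: 2/5; II: -3.
Taking the (3/5, 2/5)-weighted average: (3/5)·(2/5) + (2/5)·(-3) = -24/25.

-24/25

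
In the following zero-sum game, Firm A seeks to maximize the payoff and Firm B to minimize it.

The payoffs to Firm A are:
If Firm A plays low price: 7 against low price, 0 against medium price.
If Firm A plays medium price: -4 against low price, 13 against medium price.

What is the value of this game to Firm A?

91/24

Row minima are 0 and -4, so Firm A's maximin is 0; column maxima are 7 and 13, so Firm B's minimax is 7. These differ, so the equilibrium is in mixed strategies.
Let Firm A play low price with probability p. Firm B is indifferent when 7p − 4(1−p) = 13(1−p), giving p = 17/24.
Let Firm B play low price with probability q. Firm A is indifferent when 7q = −4q + 13(1−q), giving q = 13/24.
The value is 7·(13/24) + (0)·(11/24) = 91/24.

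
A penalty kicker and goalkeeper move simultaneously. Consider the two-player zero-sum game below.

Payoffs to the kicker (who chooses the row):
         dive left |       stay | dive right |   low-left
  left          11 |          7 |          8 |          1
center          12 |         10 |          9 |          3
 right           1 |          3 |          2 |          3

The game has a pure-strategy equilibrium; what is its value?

3

Row minima: 1, 3, 1 → the kicker's maximin is 3.
Column maxima: 12, 10, 9, 3 → the goalkeeper's minimax is 3.
They coincide at (center, low-left), so the value is 3.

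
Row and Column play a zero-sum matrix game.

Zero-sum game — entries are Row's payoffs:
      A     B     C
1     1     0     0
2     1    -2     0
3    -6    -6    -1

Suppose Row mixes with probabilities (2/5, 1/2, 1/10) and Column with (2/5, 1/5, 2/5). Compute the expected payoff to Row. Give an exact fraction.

Against (2/5, 1/5, 2/5), each row's expected payoff is 1: 2/5; 2: 0; 3: -4.
Taking the (2/5, 1/2, 1/10)-weighted average: (2/5)·(2/5) + (1/2)·(0) + (1/10)·(-4) = -6/25.

-6/25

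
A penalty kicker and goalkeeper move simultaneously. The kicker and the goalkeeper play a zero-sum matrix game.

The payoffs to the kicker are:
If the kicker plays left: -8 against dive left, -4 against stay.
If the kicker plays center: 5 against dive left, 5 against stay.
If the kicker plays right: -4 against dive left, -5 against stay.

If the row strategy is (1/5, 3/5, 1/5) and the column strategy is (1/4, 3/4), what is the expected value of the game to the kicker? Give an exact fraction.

21/20

Against (1/4, 3/4), each row's expected payoff is left: -5; center: 5; right: -19/4.
Taking the (1/5, 3/5, 1/5)-weighted average: (1/5)·(-5) + (3/5)·(5) + (1/5)·(-19/4) = 21/20.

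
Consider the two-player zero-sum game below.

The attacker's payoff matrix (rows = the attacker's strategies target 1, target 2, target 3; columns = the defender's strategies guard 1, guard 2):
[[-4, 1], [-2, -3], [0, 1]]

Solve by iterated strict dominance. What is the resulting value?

0

Row target 2 is strictly dominated by row target 3 (0>-2, 1>-3); eliminate target 2.
Column guard 2 is strictly dominated by guard 1 for the defender (-4<1, 0<1); eliminate guard 2.
Row target 1 is strictly dominated by row target 3 (0>-4); eliminate target 1.
Only (target 3, guard 1) remains, with payoff 0.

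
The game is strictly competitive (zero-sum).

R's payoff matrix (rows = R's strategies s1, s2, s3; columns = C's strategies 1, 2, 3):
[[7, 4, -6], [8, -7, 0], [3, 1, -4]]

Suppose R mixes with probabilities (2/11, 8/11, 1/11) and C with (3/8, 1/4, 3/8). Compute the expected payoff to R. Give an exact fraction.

Against (3/8, 1/4, 3/8), each row's expected payoff is s1: 11/8; s2: 5/4; s3: -1/8.
Taking the (2/11, 8/11, 1/11)-weighted average: (2/11)·(11/8) + (8/11)·(5/4) + (1/11)·(-1/8) = 101/88.

101/88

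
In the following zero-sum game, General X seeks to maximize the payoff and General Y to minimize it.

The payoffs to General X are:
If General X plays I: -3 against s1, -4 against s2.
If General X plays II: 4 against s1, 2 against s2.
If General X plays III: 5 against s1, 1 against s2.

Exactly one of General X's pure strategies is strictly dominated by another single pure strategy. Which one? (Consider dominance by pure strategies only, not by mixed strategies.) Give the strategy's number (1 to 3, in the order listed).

1

Compare I with II: 4 > -3, 2 > -4.
So II strictly dominates I for General X; I is strictly dominated.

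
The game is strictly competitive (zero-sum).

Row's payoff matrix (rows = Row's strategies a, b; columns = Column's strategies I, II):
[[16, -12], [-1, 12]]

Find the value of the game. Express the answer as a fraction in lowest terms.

180/41

Row minima are -12 and -1, so Row's maximin is -1; column maxima are 16 and 12, so Column's minimax is 12. These differ, so the equilibrium is in mixed strategies.
Let Row play a with probability p. Column is indifferent when 16p − (1−p) = −12p + 12(1−p), giving p = 13/41.
Let Column play I with probability q. Row is indifferent when 16q − 12(1−q) = −q + 12(1−q), giving q = 24/41.
The value is 16·(24/41) + (-12)·(17/41) = 180/41.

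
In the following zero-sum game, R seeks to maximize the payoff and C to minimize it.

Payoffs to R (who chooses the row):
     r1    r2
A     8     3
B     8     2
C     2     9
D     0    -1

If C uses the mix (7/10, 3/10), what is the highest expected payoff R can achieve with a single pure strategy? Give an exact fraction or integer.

13/2

A: (8)·(7/10) + (3)·(3/10) = 13/2.
B: (8)·(7/10) + (2)·(3/10) = 31/5.
C: (2)·(7/10) + (9)·(3/10) = 41/10.
D: (0)·(7/10) + (-1)·(3/10) = -3/10.
The best pure response is A with expected payoff 13/2.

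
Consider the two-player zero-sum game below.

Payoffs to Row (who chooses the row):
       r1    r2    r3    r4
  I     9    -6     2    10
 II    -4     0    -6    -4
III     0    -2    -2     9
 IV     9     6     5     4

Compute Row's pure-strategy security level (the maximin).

The worst-case payoff for each row is I: -6, II: -6, III: -2, IV: 4.
The best of these is 4.

4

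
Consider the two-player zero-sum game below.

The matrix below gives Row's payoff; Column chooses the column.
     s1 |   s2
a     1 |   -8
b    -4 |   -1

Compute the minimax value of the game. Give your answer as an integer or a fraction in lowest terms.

-11/4

Row minima are -8 and -4, so Row's maximin is -4; column maxima are 1 and -1, so Column's minimax is -1. These differ, so the equilibrium is in mixed strategies.
Let Row play a with probability p. Column is indifferent when p − 4(1−p) = −8p − (1−p), giving p = 1/4.
Let Column play s1 with probability q. Row is indifferent when q − 8(1−q) = −4q − (1−q), giving q = 7/12.
The value is 1·(7/12) + (-8)·(5/12) = -11/4.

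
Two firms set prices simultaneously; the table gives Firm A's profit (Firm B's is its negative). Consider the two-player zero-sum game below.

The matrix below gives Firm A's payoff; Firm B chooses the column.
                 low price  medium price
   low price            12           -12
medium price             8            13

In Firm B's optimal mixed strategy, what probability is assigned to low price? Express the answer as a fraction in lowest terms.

25/29

Row minima are -12 and 8, so Firm A's maximin is 8; column maxima are 12 and 13, so Firm B's minimax is 12. These differ, so the equilibrium is in mixed strategies.
Let Firm B play low price with probability q. Firm A is indifferent when 12q − 12(1−q) = 8q + 13(1−q), giving q = 25/29.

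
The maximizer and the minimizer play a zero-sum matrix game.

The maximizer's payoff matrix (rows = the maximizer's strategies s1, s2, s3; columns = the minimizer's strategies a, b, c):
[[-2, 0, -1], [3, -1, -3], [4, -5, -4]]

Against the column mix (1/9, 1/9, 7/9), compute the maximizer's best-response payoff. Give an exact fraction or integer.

-1

s1: (-2)·(1/9) + (0)·(1/9) + (-1)·(7/9) = -1.
s2: (3)·(1/9) + (-1)·(1/9) + (-3)·(7/9) = -19/9.
s3: (4)·(1/9) + (-5)·(1/9) + (-4)·(7/9) = -29/9.
The best pure response is s1 with expected payoff -1.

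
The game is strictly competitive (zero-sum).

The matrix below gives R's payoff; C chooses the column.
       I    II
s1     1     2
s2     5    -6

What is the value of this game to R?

4/3

Row minima are 1 and -6, so R's maximin is 1; column maxima are 5 and 2, so C's minimax is 2. These differ, so the equilibrium is in mixed strategies.
Let R play s1 with probability p. C is indifferent when p + 5(1−p) = 2p − 6(1−p), giving p = 11/12.
Let C play I with probability q. R is indifferent when q + 2(1−q) = 5q − 6(1−q), giving q = 2/3.
The value is 1·(2/3) + (2)·(1/3) = 4/3.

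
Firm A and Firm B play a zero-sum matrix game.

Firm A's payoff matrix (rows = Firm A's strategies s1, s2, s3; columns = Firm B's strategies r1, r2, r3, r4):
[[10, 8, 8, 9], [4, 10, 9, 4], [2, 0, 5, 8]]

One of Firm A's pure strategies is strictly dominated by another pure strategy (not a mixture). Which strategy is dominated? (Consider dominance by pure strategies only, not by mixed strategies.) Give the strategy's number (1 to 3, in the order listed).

3

Compare s3 with s1: 10 > 2, 8 > 0, 8 > 5, 9 > 8.
So s1 strictly dominates s3 for Firm A; s3 is strictly dominated.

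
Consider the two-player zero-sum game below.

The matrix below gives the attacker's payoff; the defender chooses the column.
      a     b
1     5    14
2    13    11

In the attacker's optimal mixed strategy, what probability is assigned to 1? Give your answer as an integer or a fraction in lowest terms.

2/11

Row minima are 5 and 11, so the attacker's maximin is 11; column maxima are 13 and 14, so the defender's minimax is 13. These differ, so the equilibrium is in mixed strategies.
Let the attacker play 1 with probability p. The defender is indifferent when 5p + 13(1−p) = 14p + 11(1−p), giving p = 2/11.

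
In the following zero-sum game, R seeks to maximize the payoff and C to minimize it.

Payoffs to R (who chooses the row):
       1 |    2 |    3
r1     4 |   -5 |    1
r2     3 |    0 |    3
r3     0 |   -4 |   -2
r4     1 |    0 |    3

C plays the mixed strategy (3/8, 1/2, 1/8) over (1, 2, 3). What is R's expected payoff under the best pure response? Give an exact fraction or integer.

3/2

r1: (4)·(3/8) + (-5)·(1/2) + (1)·(1/8) = -7/8.
r2: (3)·(3/8) + (0)·(1/2) + (3)·(1/8) = 3/2.
r3: (0)·(3/8) + (-4)·(1/2) + (-2)·(1/8) = -9/4.
r4: (1)·(3/8) + (0)·(1/2) + (3)·(1/8) = 3/4.
The best pure response is r2 with expected payoff 3/2.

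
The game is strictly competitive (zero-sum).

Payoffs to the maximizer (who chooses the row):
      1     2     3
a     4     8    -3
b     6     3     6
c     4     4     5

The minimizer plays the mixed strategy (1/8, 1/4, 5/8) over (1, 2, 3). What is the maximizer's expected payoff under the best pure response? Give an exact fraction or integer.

21/4

a: (4)·(1/8) + (8)·(1/4) + (-3)·(5/8) = 5/8.
b: (6)·(1/8) + (3)·(1/4) + (6)·(5/8) = 21/4.
c: (4)·(1/8) + (4)·(1/4) + (5)·(5/8) = 37/8.
The best pure response is b with expected payoff 21/4.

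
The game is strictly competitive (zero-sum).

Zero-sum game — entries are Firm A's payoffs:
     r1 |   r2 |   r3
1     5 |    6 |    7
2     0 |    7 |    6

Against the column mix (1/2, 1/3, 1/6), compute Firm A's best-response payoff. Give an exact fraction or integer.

1: (5)·(1/2) + (6)·(1/3) + (7)·(1/6) = 17/3.
2: (0)·(1/2) + (7)·(1/3) + (6)·(1/6) = 10/3.
The best pure response is 1 with expected payoff 17/3.

17/3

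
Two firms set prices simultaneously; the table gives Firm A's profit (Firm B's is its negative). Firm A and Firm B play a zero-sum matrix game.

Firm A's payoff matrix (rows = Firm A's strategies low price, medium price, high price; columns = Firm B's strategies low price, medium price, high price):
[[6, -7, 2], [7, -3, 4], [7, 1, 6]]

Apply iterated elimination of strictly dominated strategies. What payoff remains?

1

Row low price is strictly dominated by row medium price (7>6, -3>-7, 4>2); eliminate low price.
Column low price is strictly dominated by medium price for Firm B (-3<7, 1<7); eliminate low price.
Row medium price is strictly dominated by row high price (1>-3, 6>4); eliminate medium price.
Column high price is strictly dominated by medium price for Firm B (1<6); eliminate high price.
Only (high price, medium price) remains, with payoff 1.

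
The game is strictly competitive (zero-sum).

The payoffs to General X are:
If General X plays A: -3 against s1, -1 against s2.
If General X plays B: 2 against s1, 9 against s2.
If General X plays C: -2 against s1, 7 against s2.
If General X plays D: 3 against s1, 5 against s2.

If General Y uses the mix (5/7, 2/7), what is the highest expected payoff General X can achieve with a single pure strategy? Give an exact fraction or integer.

4

A: (-3)·(5/7) + (-1)·(2/7) = -17/7.
B: (2)·(5/7) + (9)·(2/7) = 4.
C: (-2)·(5/7) + (7)·(2/7) = 4/7.
D: (3)·(5/7) + (5)·(2/7) = 25/7.
The best pure response is B with expected payoff 4.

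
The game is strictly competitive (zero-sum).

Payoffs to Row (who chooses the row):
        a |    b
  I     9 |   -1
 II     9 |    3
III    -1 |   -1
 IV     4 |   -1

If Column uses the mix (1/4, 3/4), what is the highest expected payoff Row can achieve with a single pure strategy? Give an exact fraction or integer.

I: (9)·(1/4) + (-1)·(3/4) = 3/2.
II: (9)·(1/4) + (3)·(3/4) = 9/2.
III: (-1)·(1/4) + (-1)·(3/4) = -1.
IV: (4)·(1/4) + (-1)·(3/4) = 1/4.
The best pure response is II with expected payoff 9/2.

9/2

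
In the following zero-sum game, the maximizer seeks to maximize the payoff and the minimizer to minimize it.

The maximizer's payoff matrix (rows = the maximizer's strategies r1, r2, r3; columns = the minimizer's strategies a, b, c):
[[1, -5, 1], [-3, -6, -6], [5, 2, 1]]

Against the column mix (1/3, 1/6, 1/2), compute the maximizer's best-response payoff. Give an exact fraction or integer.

5/2

r1: (1)·(1/3) + (-5)·(1/6) + (1)·(1/2) = 0.
r2: (-3)·(1/3) + (-6)·(1/6) + (-6)·(1/2) = -5.
r3: (5)·(1/3) + (2)·(1/6) + (1)·(1/2) = 5/2.
The best pure response is r3 with expected payoff 5/2.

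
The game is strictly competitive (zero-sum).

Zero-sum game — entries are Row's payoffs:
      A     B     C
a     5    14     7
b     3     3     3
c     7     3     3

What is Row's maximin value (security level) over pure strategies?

The worst-case payoff for each row is a: 5, b: 3, c: 3.
The best of these is 5.

5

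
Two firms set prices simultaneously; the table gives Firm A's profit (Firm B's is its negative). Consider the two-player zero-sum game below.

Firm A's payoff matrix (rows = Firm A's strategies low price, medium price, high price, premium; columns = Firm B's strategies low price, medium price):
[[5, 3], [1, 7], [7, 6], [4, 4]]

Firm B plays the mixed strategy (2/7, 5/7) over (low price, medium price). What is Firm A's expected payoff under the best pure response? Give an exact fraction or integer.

low price: (5)·(2/7) + (3)·(5/7) = 25/7.
medium price: (1)·(2/7) + (7)·(5/7) = 37/7.
high price: (7)·(2/7) + (6)·(5/7) = 44/7.
premium: (4)·(2/7) + (4)·(5/7) = 4.
The best pure response is high price with expected payoff 44/7.

44/7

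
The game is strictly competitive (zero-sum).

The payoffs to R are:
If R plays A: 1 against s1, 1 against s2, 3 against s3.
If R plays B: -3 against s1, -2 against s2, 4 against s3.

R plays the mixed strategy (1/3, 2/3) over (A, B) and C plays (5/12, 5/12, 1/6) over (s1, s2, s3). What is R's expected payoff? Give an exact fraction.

Against (5/12, 5/12, 1/6), each row's expected payoff is A: 4/3; B: -17/12.
Taking the (1/3, 2/3)-weighted average: (1/3)·(4/3) + (2/3)·(-17/12) = -1/2.

-1/2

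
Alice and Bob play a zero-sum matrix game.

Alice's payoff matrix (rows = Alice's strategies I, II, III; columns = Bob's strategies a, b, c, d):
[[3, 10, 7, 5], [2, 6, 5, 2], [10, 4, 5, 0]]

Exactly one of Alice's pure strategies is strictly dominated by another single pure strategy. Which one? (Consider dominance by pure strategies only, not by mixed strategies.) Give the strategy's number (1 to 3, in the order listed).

Compare II with I: 3 > 2, 10 > 6, 7 > 5, 5 > 2.
So I strictly dominates II for Alice; II is strictly dominated.

2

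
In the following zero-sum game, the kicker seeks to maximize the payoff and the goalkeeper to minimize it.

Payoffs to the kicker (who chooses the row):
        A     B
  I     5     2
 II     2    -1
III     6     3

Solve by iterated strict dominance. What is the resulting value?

3

Column A is strictly dominated by B for the goalkeeper (2<5, -1<2, 3<6); eliminate A.
Row I is strictly dominated by row III (3>2); eliminate I.
Row II is strictly dominated by row III (3>-1); eliminate II.
Only (III, B) remains, with payoff 3.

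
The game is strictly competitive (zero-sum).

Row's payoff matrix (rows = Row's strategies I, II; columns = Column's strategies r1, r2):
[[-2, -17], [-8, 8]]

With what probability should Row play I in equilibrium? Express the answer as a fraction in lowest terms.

Row minima are -17 and -8, so Row's maximin is -8; column maxima are -2 and 8, so Column's minimax is -2. These differ, so the equilibrium is in mixed strategies.
Let Row play I with probability p. Column is indifferent when −2p − 8(1−p) = −17p + 8(1−p), giving p = 16/31.

16/31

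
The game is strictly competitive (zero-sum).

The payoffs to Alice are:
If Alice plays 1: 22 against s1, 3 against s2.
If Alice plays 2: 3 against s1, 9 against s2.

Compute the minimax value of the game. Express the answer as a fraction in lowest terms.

Row minima are 3 and 3, so Alice's maximin is 3; column maxima are 22 and 9, so Bob's minimax is 9. These differ, so the equilibrium is in mixed strategies.
Let Alice play 1 with probability p. Bob is indifferent when 22p + 3(1−p) = 3p + 9(1−p), giving p = 6/25.
Let Bob play s1 with probability q. Alice is indifferent when 22q + 3(1−q) = 3q + 9(1−q), giving q = 6/25.
The value is 22·(6/25) + (3)·(19/25) = 189/25.

189/25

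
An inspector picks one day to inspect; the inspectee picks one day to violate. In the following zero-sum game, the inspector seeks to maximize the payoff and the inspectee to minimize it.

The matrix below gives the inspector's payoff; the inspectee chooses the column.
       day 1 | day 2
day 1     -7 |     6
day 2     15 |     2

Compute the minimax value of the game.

Row minima are -7 and 2, so the inspector's maximin is 2; column maxima are 15 and 6, so the inspectee's minimax is 6. These differ, so the equilibrium is in mixed strategies.
Let the inspector play day 1 with probability p. The inspectee is indifferent when −7p + 15(1−p) = 6p + 2(1−p), giving p = 1/2.
Let the inspectee play day 1 with probability q. The inspector is indifferent when −7q + 6(1−q) = 15q + 2(1−q), giving q = 2/13.
The value is -7·(2/13) + (6)·(11/13) = 4.

4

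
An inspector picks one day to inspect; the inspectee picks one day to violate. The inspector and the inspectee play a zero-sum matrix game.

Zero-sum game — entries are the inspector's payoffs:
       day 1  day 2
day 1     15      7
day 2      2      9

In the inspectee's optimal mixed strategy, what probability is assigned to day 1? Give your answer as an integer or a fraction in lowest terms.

Row minima are 7 and 2, so the inspector's maximin is 7; column maxima are 15 and 9, so the inspectee's minimax is 9. These differ, so the equilibrium is in mixed strategies.
Let the inspectee play day 1 with probability q. The inspector is indifferent when 15q + 7(1−q) = 2q + 9(1−q), giving q = 2/15.

2/15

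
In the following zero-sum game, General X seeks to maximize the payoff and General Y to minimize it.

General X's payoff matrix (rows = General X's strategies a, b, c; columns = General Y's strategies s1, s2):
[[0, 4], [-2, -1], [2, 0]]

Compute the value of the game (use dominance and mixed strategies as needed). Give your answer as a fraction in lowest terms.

Row b is strictly dominated by row a, so General X never plays it.
The remaining 2×2 game on (a, c) × (s1, s2) has no saddle point. Let General X play a with probability p; indifference gives 2(1−p) = 4p, so p = 1/3.
Similarly General Y's optimal q on s1 is 2/3, and the value is 0·(2/3) + (4)·(1/3) = 4/3.

4/3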